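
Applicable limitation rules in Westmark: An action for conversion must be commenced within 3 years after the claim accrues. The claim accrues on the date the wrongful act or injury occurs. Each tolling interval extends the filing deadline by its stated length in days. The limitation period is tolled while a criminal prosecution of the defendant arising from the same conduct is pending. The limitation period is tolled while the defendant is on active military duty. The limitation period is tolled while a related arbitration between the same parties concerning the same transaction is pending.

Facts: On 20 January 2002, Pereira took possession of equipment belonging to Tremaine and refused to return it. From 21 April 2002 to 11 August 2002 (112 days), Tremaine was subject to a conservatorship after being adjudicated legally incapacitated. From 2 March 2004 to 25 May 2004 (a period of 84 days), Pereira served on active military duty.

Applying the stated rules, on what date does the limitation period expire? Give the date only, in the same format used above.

14 April 2005

The claim accrued on 20 January 2002, when the wrongful act occurred.
3 years from 20 January 2002 is 20 January 2005.
Because the defendant's active military service ran from 2 March 2004 to 25 May 2004, the deadline is extended by 84 days to 14 April 2005.
Although the plaintiff's incapacity ran from 21 April 2002 to 11 August 2002, the stated rules do not make that a tolling event, so it is disregarded.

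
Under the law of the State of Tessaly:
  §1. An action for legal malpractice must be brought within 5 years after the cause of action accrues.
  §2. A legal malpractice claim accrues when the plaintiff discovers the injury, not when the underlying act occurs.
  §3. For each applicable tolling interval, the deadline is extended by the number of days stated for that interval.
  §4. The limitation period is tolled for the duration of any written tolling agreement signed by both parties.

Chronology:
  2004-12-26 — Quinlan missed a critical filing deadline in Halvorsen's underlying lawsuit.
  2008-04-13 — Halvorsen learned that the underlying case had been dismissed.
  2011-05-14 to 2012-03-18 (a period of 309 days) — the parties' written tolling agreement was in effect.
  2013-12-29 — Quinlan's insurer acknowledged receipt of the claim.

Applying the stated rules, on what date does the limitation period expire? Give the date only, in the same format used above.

2014-02-16

Under the discovery rule, the claim accrued on 2008-04-13, when Halvorsen discovered the injury — not on the 2004-12-26 date of the underlying act.
The untolled deadline — 5 years after 2008-04-13 — is 2013-04-13.
The written tolling agreement from 2011-05-14 to 2012-03-18 tolled the period for 309 days, extending the deadline to 2014-02-16.
The other events in the timeline have no effect on the limitation period under the stated rules.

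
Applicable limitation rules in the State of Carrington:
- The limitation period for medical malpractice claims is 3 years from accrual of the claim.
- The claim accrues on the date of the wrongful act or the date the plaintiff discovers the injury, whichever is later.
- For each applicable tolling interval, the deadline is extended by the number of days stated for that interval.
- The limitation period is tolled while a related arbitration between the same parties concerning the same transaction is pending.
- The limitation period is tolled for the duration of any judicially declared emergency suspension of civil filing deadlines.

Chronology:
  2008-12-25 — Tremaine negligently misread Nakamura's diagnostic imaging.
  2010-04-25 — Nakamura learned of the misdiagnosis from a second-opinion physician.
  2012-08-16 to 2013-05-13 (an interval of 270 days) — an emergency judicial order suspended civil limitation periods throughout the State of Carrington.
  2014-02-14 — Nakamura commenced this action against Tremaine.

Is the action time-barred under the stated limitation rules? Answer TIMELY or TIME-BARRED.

TIME-BARRED

Because discovery on 2010-04-25 post-dates the 2008-12-25 act, accrual under the later-of rule falls on 2010-04-25.
The untolled deadline — 3 years after 2010-04-25 — is 2013-04-25.
Because the emergency suspension of filing deadlines ran from 2012-08-16 to 2013-05-13, the deadline is extended by 270 days to 2014-01-20.
The 2014-02-14 filing falls after the 2014-01-20 deadline; the claim is time-barred.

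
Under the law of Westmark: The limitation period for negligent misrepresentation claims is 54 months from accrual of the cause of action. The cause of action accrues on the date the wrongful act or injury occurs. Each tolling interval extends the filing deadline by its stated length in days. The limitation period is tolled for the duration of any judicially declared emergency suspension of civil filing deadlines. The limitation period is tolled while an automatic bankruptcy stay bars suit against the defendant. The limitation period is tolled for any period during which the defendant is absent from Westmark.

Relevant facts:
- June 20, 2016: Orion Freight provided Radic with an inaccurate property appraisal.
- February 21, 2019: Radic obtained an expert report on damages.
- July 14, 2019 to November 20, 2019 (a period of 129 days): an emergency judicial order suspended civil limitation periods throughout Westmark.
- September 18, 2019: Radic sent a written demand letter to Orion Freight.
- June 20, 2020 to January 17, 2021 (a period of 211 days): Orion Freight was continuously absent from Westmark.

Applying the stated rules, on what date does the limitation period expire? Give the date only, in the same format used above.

November 25, 2021

The claim accrued on June 20, 2016, when the wrongful act occurred.
54 months from June 20, 2016 is December 20, 2020.
The period was tolled for 129 days by the emergency suspension of filing deadlines (July 14, 2019 to November 20, 2019), pushing the deadline to April 28, 2021.
The period was tolled for 211 days by the defendant's absence from the jurisdiction (June 20, 2020 to January 17, 2021), pushing the deadline to November 25, 2021.
None of the other events listed affects the running of the period under the stated rules.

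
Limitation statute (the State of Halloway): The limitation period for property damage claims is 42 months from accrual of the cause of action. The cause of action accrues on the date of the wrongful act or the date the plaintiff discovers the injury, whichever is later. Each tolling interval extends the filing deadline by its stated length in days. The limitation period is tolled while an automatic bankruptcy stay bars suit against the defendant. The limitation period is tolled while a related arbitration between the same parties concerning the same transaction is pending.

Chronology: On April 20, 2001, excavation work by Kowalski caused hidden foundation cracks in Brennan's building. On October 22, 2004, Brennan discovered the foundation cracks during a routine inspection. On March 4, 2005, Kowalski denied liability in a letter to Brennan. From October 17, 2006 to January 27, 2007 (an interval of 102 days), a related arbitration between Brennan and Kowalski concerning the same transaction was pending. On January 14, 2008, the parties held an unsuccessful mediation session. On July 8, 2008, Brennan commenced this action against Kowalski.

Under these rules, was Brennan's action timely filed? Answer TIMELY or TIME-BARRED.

TIMELY

Taking the later of the act (April 20, 2001) and discovery (October 22, 2004), the claim accrued on October 22, 2004.
42 months from October 22, 2004 is April 22, 2008.
Because the pending related arbitration ran from October 17, 2006 to January 27, 2007, the deadline is extended by 102 days to August 2, 2008.
The other events in the timeline have no effect on the limitation period under the stated rules.
Brennan filed on July 8, 2008, before the August 2, 2008 deadline, so the action is timely.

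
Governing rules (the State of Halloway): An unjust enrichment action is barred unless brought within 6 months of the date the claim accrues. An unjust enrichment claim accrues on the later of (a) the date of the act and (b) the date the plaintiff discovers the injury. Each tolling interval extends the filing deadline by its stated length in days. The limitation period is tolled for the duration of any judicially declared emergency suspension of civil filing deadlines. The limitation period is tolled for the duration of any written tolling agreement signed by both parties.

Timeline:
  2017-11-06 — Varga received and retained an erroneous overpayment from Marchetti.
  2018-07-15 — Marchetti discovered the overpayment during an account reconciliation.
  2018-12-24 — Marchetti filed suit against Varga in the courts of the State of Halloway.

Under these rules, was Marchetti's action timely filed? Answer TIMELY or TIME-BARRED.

TIMELY

The claim accrued on 2018-07-15 — the later of the 2017-11-06 act and the 2018-07-15 discovery.
Adding the 6 months base period to 2018-07-15 gives a deadline of 2019-01-15, before any tolling.
The 2018-12-24 filing precedes the 2019-01-15 deadline; the claim is timely.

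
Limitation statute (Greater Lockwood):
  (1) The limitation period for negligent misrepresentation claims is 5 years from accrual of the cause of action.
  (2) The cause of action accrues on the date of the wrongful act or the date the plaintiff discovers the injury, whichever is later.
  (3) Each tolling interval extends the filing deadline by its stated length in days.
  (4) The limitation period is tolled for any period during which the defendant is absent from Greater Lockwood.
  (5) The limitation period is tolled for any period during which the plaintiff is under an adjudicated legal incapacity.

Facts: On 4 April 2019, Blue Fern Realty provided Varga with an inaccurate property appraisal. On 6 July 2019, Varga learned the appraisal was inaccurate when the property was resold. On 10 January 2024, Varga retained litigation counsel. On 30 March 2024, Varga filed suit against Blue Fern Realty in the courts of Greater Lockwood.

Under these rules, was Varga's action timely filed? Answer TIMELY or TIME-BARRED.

The claim accrued on 6 July 2019 — the later of the 4 April 2019 act and the 6 July 2019 discovery.
Adding the 5 years base period to 6 July 2019 gives a deadline of 6 July 2024, before any tolling.
None of the other events listed affects the running of the period under the stated rules.
The 30 March 2024 filing precedes the 6 July 2024 deadline; the claim is timely.

TIMELY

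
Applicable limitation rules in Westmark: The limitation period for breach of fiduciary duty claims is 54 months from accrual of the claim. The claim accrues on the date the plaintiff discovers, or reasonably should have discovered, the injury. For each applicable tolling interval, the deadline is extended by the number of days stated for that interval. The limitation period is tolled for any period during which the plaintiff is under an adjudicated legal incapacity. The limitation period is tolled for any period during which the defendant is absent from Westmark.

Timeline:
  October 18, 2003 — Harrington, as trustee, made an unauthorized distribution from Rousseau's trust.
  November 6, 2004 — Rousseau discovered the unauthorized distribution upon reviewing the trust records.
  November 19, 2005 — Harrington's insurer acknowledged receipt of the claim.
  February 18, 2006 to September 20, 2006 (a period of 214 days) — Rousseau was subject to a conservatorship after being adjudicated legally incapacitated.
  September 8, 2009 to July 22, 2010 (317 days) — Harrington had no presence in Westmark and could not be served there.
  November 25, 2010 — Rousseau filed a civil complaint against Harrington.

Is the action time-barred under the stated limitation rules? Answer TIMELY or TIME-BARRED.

Under the discovery rule, the claim accrued on November 6, 2004, when Rousseau discovered the injury — not on the October 18, 2003 date of the underlying act.
Adding the 54 months base period to November 6, 2004 gives a deadline of May 6, 2009, before any tolling.
Because the plaintiff's legal incapacity ran from February 18, 2006 to September 20, 2006, the deadline is extended by 214 days to December 6, 2009.
Because the defendant's absence from the jurisdiction ran from September 8, 2009 to July 22, 2010, the deadline is extended by 317 days to October 19, 2010.
Nothing else in the chronology tolls or restarts the period.
Filing on November 25, 2010 missed the October 19, 2010 deadline — the action is time-barred.

TIME-BARRED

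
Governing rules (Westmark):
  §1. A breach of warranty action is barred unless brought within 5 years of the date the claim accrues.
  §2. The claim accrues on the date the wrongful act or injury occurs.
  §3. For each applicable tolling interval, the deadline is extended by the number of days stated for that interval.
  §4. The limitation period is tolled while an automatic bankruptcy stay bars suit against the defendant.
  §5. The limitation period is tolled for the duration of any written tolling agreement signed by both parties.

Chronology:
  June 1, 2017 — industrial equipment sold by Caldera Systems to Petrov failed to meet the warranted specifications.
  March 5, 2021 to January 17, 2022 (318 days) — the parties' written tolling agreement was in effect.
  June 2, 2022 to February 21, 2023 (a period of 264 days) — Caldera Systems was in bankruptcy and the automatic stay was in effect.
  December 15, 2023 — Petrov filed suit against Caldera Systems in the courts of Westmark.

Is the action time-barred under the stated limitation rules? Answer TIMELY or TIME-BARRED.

The claim accrued on June 1, 2017, when the wrongful act occurred.
The untolled deadline — 5 years after June 1, 2017 — is June 1, 2022.
Because the written tolling agreement ran from March 5, 2021 to January 17, 2022, the deadline is extended by 318 days to April 15, 2023.
The period was tolled for 264 days by the automatic bankruptcy stay (June 2, 2022 to February 21, 2023), pushing the deadline to January 4, 2024.
The December 15, 2023 filing precedes the January 4, 2024 deadline; the claim is timely.

TIMELY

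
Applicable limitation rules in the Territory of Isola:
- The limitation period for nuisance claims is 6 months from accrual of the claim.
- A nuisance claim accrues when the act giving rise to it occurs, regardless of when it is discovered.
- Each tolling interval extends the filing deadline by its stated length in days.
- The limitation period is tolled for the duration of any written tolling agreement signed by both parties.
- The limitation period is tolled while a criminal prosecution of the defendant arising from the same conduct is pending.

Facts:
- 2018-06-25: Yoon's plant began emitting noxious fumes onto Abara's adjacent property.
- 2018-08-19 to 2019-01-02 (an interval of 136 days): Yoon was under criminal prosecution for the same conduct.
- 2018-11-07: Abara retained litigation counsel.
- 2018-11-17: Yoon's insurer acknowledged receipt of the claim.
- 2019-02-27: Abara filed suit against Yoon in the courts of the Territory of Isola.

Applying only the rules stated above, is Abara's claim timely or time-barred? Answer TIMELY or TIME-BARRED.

TIMELY

The claim accrued on 2018-06-25, when the wrongful act occurred.
Adding the 6 months base period to 2018-06-25 gives a deadline of 2018-12-25, before any tolling.
Because the pending criminal prosecution ran from 2018-08-19 to 2019-01-02, the deadline is extended by 136 days to 2019-05-10.
The other events in the timeline have no effect on the limitation period under the stated rules.
Filing on 2019-02-27 beat the 2019-05-10 deadline — the action is timely.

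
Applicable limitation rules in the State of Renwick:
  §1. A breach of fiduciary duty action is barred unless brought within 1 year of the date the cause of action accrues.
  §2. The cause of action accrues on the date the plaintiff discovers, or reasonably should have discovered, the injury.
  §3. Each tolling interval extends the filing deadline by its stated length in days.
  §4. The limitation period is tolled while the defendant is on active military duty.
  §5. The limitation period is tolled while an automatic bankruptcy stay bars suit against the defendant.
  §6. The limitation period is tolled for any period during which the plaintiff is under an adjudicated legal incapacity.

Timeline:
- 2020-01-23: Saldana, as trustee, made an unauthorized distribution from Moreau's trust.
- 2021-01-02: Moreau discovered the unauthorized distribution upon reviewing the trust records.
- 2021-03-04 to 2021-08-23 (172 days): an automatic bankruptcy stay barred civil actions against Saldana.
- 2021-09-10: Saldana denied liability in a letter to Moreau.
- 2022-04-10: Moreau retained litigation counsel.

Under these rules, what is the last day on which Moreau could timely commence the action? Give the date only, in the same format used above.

2022-06-23

The claim did not accrue until Moreau discovered the injury on 2021-01-02; the 2020-01-23 act date does not start the clock under the stated rule.
1 year from 2021-01-02 is 2022-01-02.
Because the automatic bankruptcy stay ran from 2021-03-04 to 2021-08-23, the deadline is extended by 172 days to 2022-06-23.
Nothing else in the chronology tolls or restarts the period.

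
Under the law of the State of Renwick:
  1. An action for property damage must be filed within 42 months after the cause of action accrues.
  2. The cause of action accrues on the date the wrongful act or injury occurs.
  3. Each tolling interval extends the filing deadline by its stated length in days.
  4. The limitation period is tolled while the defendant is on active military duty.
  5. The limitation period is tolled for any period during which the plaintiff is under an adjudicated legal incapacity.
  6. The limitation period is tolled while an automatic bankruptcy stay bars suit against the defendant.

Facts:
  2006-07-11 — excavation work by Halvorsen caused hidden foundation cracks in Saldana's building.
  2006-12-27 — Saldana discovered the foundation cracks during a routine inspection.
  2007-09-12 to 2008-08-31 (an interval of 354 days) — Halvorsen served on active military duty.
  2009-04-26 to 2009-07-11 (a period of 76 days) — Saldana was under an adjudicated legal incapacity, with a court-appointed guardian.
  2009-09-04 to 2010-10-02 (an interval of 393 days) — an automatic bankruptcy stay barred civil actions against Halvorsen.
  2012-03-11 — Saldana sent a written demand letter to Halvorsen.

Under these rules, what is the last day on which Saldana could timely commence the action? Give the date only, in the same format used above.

Because the rule ties accrual to occurrence, the claim accrued on 2006-07-11, not on the 2006-12-27 discovery date.
Adding the 42 months base period to 2006-07-11 gives a deadline of 2010-01-11, before any tolling.
The period was tolled for 354 days by the defendant's active military service (2007-09-12 to 2008-08-31), pushing the deadline to 2010-12-31.
The plaintiff's legal incapacity from 2009-04-26 to 2009-07-11 tolled the period for 76 days, extending the deadline to 2011-03-17.
The automatic bankruptcy stay from 2009-09-04 to 2010-10-02 tolled the period for 393 days, extending the deadline to 2012-04-13.
Nothing else in the chronology tolls or restarts the period.

2012-04-13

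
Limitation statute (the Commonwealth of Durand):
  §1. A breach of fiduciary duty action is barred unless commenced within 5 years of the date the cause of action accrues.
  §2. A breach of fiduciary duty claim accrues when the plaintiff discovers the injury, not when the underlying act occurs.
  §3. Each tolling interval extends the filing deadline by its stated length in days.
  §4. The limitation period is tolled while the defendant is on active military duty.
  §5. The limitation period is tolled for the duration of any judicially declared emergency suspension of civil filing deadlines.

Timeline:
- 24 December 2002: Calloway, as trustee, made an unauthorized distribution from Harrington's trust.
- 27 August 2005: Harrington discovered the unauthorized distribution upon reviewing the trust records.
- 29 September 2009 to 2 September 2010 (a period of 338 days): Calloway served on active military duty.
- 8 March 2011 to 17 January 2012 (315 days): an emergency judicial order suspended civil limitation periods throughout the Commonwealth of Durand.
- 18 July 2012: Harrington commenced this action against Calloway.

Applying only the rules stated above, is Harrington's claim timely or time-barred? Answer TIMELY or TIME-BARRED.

The claim did not accrue until Harrington discovered the injury on 27 August 2005; the 24 December 2002 act date does not start the clock under the stated rule.
5 years from 27 August 2005 is 27 August 2010.
The defendant's active military service from 29 September 2009 to 2 September 2010 tolled the period for 338 days, extending the deadline to 31 July 2011.
Because the emergency suspension of filing deadlines ran from 8 March 2011 to 17 January 2012, the deadline is extended by 315 days to 10 June 2012.
The 18 July 2012 filing falls after the 10 June 2012 deadline; the claim is time-barred.

TIME-BARRED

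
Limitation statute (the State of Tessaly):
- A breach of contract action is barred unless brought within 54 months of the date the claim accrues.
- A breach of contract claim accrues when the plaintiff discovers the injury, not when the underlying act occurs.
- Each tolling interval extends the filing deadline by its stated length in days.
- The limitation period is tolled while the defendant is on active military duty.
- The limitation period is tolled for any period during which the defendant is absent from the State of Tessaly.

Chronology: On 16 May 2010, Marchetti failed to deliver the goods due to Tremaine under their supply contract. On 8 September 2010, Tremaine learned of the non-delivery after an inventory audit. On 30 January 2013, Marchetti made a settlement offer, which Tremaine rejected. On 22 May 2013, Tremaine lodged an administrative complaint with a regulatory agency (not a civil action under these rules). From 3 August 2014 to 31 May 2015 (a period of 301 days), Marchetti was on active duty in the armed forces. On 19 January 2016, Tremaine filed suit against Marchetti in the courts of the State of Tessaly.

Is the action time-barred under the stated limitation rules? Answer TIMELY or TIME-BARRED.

Under the discovery rule, the claim accrued on 8 September 2010, when Tremaine discovered the injury — not on the 16 May 2010 date of the underlying act.
54 months from 8 September 2010 is 8 March 2015.
The defendant's active military service from 3 August 2014 to 31 May 2015 tolled the period for 301 days, extending the deadline to 3 January 2016.
The other events in the timeline have no effect on the limitation period under the stated rules.
The 19 January 2016 filing falls after the 3 January 2016 deadline; the claim is time-barred.

TIME-BARRED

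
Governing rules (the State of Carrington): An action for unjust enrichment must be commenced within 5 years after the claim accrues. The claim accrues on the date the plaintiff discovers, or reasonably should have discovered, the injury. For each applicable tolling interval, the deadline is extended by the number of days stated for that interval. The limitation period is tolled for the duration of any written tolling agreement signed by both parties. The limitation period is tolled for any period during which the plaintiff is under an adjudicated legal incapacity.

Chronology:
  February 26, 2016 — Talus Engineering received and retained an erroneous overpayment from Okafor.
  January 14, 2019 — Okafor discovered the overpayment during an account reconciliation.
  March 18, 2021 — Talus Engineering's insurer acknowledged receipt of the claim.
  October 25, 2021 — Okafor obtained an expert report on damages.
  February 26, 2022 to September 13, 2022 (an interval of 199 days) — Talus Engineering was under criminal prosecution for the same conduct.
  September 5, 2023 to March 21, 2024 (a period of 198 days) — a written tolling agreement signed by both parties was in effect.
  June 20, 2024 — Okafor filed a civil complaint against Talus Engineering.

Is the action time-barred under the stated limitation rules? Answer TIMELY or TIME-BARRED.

TIMELY

Accrual is tied to discovery, so the period began on January 14, 2019 rather than on February 26, 2016 when the act occurred.
5 years from January 14, 2019 is January 14, 2024.
The period was tolled for 198 days by the written tolling agreement (September 5, 2023 to March 21, 2024), pushing the deadline to July 30, 2024.
Although a criminal prosecution ran from February 26, 2022 to September 13, 2022, the stated rules do not make that a tolling event, so it is disregarded.
Nothing else in the chronology tolls or restarts the period.
The June 20, 2024 filing precedes the July 30, 2024 deadline; the claim is timely.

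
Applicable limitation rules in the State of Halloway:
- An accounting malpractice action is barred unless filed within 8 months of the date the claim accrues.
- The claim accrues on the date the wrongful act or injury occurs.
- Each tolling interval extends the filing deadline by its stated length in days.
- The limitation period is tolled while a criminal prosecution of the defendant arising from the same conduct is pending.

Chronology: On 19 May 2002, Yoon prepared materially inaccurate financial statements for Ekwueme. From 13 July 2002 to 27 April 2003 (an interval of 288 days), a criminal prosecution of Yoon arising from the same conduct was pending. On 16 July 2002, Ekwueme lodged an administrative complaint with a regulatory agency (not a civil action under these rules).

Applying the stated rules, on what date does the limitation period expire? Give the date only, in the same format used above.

3 November 2003

The claim accrued on 19 May 2002, when the wrongful act occurred.
The untolled deadline — 8 months after 19 May 2002 — is 19 January 2003.
The period was tolled for 288 days by the pending criminal prosecution (13 July 2002 to 27 April 2003), pushing the deadline to 3 November 2003.
None of the other events listed affects the running of the period under the stated rules.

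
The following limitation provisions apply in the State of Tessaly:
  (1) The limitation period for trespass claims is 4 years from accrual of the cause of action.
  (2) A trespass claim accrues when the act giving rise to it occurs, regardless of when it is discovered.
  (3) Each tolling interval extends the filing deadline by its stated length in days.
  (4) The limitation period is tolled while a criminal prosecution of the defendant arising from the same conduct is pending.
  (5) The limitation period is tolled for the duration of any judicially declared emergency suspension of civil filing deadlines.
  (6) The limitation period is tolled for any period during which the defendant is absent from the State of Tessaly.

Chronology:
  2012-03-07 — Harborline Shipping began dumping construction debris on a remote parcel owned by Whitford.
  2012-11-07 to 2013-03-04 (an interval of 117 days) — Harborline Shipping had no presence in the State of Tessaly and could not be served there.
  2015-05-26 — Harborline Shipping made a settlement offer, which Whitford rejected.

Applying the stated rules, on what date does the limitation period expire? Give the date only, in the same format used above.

The cause of action accrued on 2012-03-07, the date of the act.
4 years from 2012-03-07 is 2016-03-07.
Because the defendant's absence from the jurisdiction ran from 2012-11-07 to 2013-03-04, the deadline is extended by 117 days to 2016-07-02.
Nothing else in the chronology tolls or restarts the period.

2016-07-02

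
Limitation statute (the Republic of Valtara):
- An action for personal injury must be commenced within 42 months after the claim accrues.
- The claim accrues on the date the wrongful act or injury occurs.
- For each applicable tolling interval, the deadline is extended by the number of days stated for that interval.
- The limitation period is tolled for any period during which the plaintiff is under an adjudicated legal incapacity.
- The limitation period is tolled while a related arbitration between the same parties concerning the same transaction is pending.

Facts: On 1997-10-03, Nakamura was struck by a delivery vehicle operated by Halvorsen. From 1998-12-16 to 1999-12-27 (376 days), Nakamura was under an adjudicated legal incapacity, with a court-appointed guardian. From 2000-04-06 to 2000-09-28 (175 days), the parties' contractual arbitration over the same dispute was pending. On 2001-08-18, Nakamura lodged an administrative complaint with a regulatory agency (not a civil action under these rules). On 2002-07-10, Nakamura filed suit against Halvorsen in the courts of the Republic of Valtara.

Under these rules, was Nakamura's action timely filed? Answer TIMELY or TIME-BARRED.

TIMELY

The claim accrued on 1997-10-03, when the wrongful act occurred.
Adding the 42 months base period to 1997-10-03 gives a deadline of 2001-04-03, before any tolling.
The period was tolled for 376 days by the plaintiff's legal incapacity (1998-12-16 to 1999-12-27), pushing the deadline to 2002-04-14.
The pending related arbitration from 2000-04-06 to 2000-09-28 tolled the period for 175 days, extending the deadline to 2002-10-06.
The other events in the timeline have no effect on the limitation period under the stated rules.
The 2002-07-10 filing precedes the 2002-10-06 deadline; the claim is timely.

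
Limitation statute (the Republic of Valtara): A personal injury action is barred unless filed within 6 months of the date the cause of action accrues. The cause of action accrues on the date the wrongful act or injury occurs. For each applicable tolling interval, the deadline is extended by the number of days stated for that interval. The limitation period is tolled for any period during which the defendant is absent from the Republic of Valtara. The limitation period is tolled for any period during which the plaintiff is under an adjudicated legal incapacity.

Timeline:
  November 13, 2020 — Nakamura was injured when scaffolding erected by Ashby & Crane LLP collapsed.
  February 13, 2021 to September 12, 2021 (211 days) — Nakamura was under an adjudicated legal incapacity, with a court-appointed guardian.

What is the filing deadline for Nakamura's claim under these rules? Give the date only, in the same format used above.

The limitation period began to run on November 13, 2020.
6 months from November 13, 2020 is May 13, 2021.
Because the plaintiff's legal incapacity ran from February 13, 2021 to September 12, 2021, the deadline is extended by 211 days to December 10, 2021.

December 10, 2021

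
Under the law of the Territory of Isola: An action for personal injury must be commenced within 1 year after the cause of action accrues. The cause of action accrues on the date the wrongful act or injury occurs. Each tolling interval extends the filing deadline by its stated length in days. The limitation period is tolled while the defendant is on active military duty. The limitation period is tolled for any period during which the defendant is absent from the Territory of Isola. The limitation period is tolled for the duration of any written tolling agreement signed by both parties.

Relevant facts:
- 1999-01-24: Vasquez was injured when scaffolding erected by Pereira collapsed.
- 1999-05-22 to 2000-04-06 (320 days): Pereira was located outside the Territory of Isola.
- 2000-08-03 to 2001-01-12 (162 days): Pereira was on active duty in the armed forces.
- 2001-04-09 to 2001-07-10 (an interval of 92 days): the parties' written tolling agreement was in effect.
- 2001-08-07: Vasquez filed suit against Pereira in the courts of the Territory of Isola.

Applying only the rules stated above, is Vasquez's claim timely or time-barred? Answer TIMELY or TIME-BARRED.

TIMELY

The claim accrued on 1999-01-24, when the wrongful act occurred.
Adding the 1 year base period to 1999-01-24 gives a deadline of 2000-01-24, before any tolling.
The defendant's absence from the jurisdiction from 1999-05-22 to 2000-04-06 tolled the period for 320 days, extending the deadline to 2000-12-09.
Because the defendant's active military service ran from 2000-08-03 to 2001-01-12, the deadline is extended by 162 days to 2001-05-20.
The period was tolled for 92 days by the written tolling agreement (2001-04-09 to 2001-07-10), pushing the deadline to 2001-08-20.
Filing on 2001-08-07 beat the 2001-08-20 deadline — the action is timely.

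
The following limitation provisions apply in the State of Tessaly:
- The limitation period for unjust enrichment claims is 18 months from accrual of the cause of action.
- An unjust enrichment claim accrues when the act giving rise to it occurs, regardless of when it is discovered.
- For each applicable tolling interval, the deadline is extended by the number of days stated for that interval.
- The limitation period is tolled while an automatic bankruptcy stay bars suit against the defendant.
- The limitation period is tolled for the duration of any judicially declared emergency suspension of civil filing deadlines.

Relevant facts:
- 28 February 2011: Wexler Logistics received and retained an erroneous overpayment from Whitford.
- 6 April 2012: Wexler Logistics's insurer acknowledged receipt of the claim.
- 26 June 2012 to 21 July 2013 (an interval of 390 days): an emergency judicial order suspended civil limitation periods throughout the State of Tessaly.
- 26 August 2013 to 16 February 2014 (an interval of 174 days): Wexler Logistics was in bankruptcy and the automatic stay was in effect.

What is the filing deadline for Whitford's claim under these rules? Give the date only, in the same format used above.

The claim accrued on 28 February 2011, when the wrongful act occurred.
Adding the 18 months base period to 28 February 2011 gives a deadline of 28 August 2012, before any tolling.
Because the emergency suspension of filing deadlines ran from 26 June 2012 to 21 July 2013, the deadline is extended by 390 days to 22 September 2013.
Because the automatic bankruptcy stay ran from 26 August 2013 to 16 February 2014, the deadline is extended by 174 days to 15 March 2014.
Nothing else in the chronology tolls or restarts the period.

15 March 2014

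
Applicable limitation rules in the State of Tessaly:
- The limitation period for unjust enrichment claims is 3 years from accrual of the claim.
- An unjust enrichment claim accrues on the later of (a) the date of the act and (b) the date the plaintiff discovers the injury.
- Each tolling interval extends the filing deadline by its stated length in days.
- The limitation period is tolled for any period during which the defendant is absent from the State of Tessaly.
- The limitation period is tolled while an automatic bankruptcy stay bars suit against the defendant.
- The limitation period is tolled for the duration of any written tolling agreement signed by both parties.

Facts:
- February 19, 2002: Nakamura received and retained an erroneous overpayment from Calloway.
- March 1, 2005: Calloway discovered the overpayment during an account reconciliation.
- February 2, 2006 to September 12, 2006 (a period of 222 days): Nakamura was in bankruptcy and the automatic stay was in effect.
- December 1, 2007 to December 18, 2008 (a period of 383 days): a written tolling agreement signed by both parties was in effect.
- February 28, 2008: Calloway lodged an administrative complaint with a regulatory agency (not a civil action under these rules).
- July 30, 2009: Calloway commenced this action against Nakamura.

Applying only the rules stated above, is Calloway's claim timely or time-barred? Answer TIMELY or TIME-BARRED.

Taking the later of the act (February 19, 2002) and discovery (March 1, 2005), the claim accrued on March 1, 2005.
Adding the 3 years base period to March 1, 2005 gives a deadline of March 1, 2008, before any tolling.
Because the automatic bankruptcy stay ran from February 2, 2006 to September 12, 2006, the deadline is extended by 222 days to October 9, 2008.
The written tolling agreement from December 1, 2007 to December 18, 2008 tolled the period for 383 days, extending the deadline to October 27, 2009.
The other events in the timeline have no effect on the limitation period under the stated rules.
Calloway filed on July 30, 2009, before the October 27, 2009 deadline, so the action is timely.

TIMELY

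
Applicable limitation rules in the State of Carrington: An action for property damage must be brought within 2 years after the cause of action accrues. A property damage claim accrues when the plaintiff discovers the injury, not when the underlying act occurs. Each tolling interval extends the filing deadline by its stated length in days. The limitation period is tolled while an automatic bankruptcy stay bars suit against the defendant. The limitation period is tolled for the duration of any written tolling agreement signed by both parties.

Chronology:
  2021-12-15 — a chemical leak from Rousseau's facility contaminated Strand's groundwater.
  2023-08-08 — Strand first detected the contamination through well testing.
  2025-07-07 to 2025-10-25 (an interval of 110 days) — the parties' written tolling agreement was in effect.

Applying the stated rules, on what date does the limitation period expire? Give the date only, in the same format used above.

2025-11-26

Accrual is tied to discovery, so the period began on 2023-08-08 rather than on 2021-12-15 when the act occurred.
2 years from 2023-08-08 is 2025-08-08.
The period was tolled for 110 days by the written tolling agreement (2025-07-07 to 2025-10-25), pushing the deadline to 2025-11-26.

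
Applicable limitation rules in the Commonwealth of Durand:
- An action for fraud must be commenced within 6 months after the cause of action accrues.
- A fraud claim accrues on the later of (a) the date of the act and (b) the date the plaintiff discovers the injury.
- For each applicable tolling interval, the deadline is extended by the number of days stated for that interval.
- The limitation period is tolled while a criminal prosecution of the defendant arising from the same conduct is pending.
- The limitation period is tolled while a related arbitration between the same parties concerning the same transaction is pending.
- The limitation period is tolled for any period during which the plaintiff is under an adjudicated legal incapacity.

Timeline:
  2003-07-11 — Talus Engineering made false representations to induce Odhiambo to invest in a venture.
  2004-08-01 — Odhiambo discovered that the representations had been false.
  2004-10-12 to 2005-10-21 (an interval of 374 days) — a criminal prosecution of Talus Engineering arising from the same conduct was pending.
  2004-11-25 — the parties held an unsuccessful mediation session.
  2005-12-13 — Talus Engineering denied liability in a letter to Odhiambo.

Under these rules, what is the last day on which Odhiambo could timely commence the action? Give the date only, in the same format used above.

2006-02-10

Taking the later of the act (2003-07-11) and discovery (2004-08-01), the claim accrued on 2004-08-01.
Adding the 6 months base period to 2004-08-01 gives a deadline of 2005-02-01, before any tolling.
The pending criminal prosecution from 2004-10-12 to 2005-10-21 tolled the period for 374 days, extending the deadline to 2006-02-10.
None of the other events listed affects the running of the period under the stated rules.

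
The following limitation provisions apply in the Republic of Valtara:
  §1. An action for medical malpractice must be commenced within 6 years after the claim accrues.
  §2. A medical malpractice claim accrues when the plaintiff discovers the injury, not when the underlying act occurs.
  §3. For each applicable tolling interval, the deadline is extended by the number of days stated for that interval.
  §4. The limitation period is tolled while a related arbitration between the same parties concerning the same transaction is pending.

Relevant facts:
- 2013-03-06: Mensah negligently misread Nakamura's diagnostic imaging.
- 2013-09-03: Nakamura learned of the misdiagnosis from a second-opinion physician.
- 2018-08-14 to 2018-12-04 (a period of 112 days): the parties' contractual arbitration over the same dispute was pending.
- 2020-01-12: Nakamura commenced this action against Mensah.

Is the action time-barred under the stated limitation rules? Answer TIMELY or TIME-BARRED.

Under the discovery rule, the claim accrued on 2013-09-03, when Nakamura discovered the injury — not on the 2013-03-06 date of the underlying act.
6 years from 2013-09-03 is 2019-09-03.
Because the pending related arbitration ran from 2018-08-14 to 2018-12-04, the deadline is extended by 112 days to 2019-12-24.
Filing on 2020-01-12 missed the 2019-12-24 deadline — the action is time-barred.

TIME-BARRED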